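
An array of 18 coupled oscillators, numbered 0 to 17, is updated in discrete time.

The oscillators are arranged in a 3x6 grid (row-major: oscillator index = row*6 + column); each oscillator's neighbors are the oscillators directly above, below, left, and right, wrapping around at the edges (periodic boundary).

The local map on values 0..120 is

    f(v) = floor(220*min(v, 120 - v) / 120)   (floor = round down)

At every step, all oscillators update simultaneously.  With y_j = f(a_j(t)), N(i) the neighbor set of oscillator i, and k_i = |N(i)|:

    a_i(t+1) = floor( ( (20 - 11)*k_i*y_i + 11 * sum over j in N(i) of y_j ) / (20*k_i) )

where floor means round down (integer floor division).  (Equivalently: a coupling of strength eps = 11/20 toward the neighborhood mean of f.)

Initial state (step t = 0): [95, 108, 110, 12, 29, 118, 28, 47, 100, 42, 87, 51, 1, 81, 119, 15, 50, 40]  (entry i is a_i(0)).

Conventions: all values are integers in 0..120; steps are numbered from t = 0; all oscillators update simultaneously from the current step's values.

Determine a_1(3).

Simulating step by step:
t=0: [95, 108, 110, 12, 29, 118, 28, 47, 100, 42, 87, 51, 1, 81, 119, 15, 50, 40]
t=1: [30, 40, 19, 33, 48, 37, 53, 63, 41, 54, 70, 67, 33, 47, 21, 38, 70, 58]
t=2: [65, 71, 49, 66, 82, 77, 87, 92, 71, 85, 92, 93, 74, 76, 53, 70, 89, 91]
t=3: [87, 84, 91, 87, 70, 72, 66, 66, 81, 74, 55, 55, 78, 80, 91, 84, 61, 60]

Answer: a_1(3) = 84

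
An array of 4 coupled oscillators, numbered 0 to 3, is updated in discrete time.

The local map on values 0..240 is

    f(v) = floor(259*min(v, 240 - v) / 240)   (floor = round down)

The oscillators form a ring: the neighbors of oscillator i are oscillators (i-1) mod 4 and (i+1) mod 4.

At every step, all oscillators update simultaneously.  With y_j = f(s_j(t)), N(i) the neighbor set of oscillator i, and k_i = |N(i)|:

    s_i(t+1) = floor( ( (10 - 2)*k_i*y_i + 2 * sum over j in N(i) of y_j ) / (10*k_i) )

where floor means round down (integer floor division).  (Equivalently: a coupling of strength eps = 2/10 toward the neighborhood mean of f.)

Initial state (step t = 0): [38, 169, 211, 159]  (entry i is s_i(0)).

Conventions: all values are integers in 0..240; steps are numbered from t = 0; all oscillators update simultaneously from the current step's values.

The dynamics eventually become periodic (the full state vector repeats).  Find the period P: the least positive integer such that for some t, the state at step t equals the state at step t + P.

Simulating step by step:
t=0: [38, 169, 211, 159]
t=1: [49, 68, 41, 76]
t=2: [57, 68, 50, 75]
t=3: [64, 69, 57, 75]
t=4: [70, 72, 64, 77]
t=5: [76, 76, 71, 80]
t=6: [82, 81, 77, 84]
t=7: [88, 86, 84, 89]
t=8: [94, 92, 90, 95]
t=9: [100, 99, 97, 101]
t=10: [107, 105, 104, 107]
t=11: [114, 113, 112, 114]
t=12: [122, 121, 120, 122]
t=13: [127, 128, 128, 127]
t=14: [120, 120, 120, 120]
t=15: [129, 129, 129, 129]
t=16: [119, 119, 119, 119]
t=17: [128, 128, 128, 128]
t=18: [120, 120, 120, 120]

Answer: 4
Key observation: The state at step 14, [120, 120, 120, 120], reappears at step 18 — and no state repeats earlier — so the cycle the system enters has period 4.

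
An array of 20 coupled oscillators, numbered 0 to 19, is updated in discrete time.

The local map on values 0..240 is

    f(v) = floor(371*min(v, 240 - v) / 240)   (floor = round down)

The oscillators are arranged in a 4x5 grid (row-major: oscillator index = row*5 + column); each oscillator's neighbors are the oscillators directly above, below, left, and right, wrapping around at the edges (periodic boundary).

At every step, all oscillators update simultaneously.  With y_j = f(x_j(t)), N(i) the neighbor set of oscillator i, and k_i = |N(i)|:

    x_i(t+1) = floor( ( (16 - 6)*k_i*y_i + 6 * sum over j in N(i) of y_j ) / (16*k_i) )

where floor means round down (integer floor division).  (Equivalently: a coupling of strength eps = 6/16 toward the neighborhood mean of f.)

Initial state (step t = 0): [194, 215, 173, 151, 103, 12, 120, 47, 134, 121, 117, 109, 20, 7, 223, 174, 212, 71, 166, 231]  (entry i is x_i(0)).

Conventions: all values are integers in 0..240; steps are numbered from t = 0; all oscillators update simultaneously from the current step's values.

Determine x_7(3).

Answer: x_7(3) = 156

Derivation:
t=0: [194, 215, 173, 151, 103, 12, 120, 47, 134, 121, 117, 109, 20, 7, 223, 174, 212, 71, 166, 231]
t=1: [74, 61, 97, 136, 137, 69, 143, 90, 139, 148, 141, 146, 52, 37, 52, 92, 65, 95, 96, 45]
t=2: [118, 106, 143, 157, 144, 118, 138, 136, 144, 135, 139, 135, 95, 79, 89, 129, 111, 135, 133, 92]
t=3: [176, 163, 150, 137, 150, 175, 160, 156, 146, 158, 158, 160, 148, 132, 140, 167, 168, 160, 155, 146]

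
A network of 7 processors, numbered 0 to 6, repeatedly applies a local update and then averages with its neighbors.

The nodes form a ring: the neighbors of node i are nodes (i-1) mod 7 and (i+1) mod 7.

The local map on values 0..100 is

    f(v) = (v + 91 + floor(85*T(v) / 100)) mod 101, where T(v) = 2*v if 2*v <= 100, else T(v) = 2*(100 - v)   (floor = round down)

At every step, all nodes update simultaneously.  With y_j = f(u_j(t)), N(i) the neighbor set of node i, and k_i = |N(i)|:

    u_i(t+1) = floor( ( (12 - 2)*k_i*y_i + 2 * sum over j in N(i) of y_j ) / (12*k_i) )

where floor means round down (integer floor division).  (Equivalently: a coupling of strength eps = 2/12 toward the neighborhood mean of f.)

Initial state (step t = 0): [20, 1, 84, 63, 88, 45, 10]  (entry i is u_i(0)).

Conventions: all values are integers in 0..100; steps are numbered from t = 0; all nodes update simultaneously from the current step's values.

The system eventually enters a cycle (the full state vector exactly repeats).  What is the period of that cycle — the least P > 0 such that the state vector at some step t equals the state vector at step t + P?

Simulating step by step:
t=0: [20, 1, 84, 63, 88, 45, 10]
t=1: [45, 81, 8, 19, 83, 17, 18]
t=2: [11, 3, 12, 35, 6, 32, 35]
t=3: [31, 85, 33, 72, 18, 70, 77]
t=4: [69, 96, 74, 16, 33, 11, 11]
t=5: [17, 78, 16, 34, 70, 24, 18]
t=6: [32, 9, 34, 71, 19, 49, 39]
t=7: [72, 24, 69, 17, 36, 28, 87]
t=8: [19, 46, 15, 37, 80, 69, 88]
t=9: [43, 16, 33, 76, 10, 16, 85]
t=10: [15, 34, 69, 12, 17, 37, 86]
t=11: [40, 70, 16, 22, 38, 85, 92]
t=12: [90, 19, 32, 51, 89, 98, 95]
t=13: [92, 48, 68, 33, 90, 91, 93]
t=14: [88, 23, 17, 74, 95, 95, 94]
t=15: [93, 54, 34, 16, 85, 93, 94]
t=16: [87, 32, 72, 42, 93, 94, 94]
t=17: [96, 72, 13, 10, 86, 94, 94]
t=18: [85, 16, 22, 24, 91, 94, 93]
t=19: [93, 39, 48, 57, 92, 94, 94]
t=20: [94, 88, 24, 25, 88, 94, 94]
t=21: [94, 94, 57, 60, 94, 94, 94]
t=22: [94, 87, 25, 23, 87, 94, 94]
t=23: [94, 95, 60, 56, 94, 94, 94]
t=24: [93, 86, 23, 25, 87, 94, 94]
t=25: [94, 94, 56, 60, 95, 94, 94]
t=26: [94, 87, 25, 23, 86, 93, 94]
t=27: [94, 95, 60, 56, 94, 94, 94]

Answer: 4
Key observation: The state at step 23, [94, 95, 60, 56, 94, 94, 94], reappears at step 27 — and no state repeats earlier — so the cycle the system enters has period 4.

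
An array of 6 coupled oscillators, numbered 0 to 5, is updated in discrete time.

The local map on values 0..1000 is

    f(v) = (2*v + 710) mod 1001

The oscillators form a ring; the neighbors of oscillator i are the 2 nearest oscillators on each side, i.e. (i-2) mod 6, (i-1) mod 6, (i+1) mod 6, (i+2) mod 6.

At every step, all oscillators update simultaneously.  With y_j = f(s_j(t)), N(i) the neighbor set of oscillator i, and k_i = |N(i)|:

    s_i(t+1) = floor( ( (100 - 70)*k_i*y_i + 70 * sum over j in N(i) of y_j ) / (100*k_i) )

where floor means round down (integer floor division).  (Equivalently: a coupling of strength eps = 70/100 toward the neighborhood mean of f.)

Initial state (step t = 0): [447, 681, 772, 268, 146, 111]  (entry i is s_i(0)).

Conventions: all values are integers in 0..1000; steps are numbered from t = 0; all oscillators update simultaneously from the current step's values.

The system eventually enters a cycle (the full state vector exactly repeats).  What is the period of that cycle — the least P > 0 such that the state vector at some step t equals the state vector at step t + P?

Answer: 12
Key observation: The state at step 10, [270, 270, 269, 269, 269, 270], reappears at step 22 — and no state repeats earlier — so the cycle the system enters has period 12.

Derivation:
t=0: [447, 681, 772, 268, 146, 111]
t=1: [400, 376, 236, 293, 355, 440]
t=2: [441, 413, 349, 377, 401, 471]
t=3: [545, 530, 489, 507, 522, 562]
t=4: [772, 763, 738, 749, 758, 782]
t=5: [235, 230, 215, 221, 227, 241]
t=6: [169, 166, 157, 161, 164, 173]
t=7: [41, 39, 34, 36, 38, 43]
t=8: [788, 787, 784, 785, 786, 789]
t=9: [281, 281, 279, 280, 280, 282]
t=10: [270, 270, 269, 269, 269, 270]
t=11: [248, 248, 247, 247, 247, 248]
t=12: [204, 204, 203, 203, 203, 204]
t=13: [116, 116, 115, 115, 115, 116]
t=14: [941, 941, 940, 940, 940, 941]
t=15: [589, 589, 588, 588, 588, 589]
t=16: [886, 886, 885, 885, 885, 886]
t=17: [479, 479, 478, 478, 478, 479]
t=18: [666, 666, 665, 665, 665, 666]
t=19: [39, 39, 38, 38, 38, 39]
t=20: [787, 787, 786, 786, 786, 787]
t=21: [281, 281, 280, 280, 280, 281]
t=22: [270, 270, 269, 269, 269, 270]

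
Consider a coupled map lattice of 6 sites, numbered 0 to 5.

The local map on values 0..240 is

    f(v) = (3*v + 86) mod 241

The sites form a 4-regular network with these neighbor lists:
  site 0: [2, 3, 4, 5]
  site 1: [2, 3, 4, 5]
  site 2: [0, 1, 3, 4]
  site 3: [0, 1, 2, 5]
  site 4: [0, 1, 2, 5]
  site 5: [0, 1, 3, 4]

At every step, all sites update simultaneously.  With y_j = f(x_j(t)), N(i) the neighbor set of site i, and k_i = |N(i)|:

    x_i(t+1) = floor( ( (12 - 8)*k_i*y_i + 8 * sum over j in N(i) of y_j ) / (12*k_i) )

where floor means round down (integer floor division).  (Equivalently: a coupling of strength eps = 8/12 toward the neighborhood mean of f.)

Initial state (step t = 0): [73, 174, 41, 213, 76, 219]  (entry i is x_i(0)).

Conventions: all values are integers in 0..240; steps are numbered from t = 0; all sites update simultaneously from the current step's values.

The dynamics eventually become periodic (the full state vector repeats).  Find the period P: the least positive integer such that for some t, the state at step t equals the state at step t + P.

Answer: 12
Key observation: The state at step 15, [142, 161, 143, 140, 163, 160], reappears at step 27 — and no state repeats earlier — so the cycle the system enters has period 12.

Derivation:
t=0: [73, 174, 41, 213, 76, 219]
t=1: [72, 92, 113, 70, 94, 50]
t=2: [120, 140, 122, 118, 142, 139]
t=3: [145, 84, 146, 143, 86, 83]
t=4: [58, 77, 59, 56, 79, 76]
t=5: [38, 57, 39, 36, 59, 56]
t=6: [138, 77, 139, 136, 79, 76]
t=7: [37, 56, 38, 35, 58, 55]
t=8: [135, 74, 136, 133, 76, 73]
t=9: [28, 47, 29, 26, 49, 46]
t=10: [189, 208, 190, 187, 210, 207]
t=11: [190, 209, 191, 188, 211, 208]
t=12: [193, 212, 194, 191, 214, 211]
t=13: [161, 180, 162, 200, 142, 179]
t=14: [106, 125, 107, 145, 87, 124]
t=15: [142, 161, 143, 140, 163, 160]
t=16: [49, 68, 50, 47, 70, 67]
t=17: [171, 110, 172, 169, 112, 109]
t=18: [136, 155, 137, 134, 157, 154]
t=19: [31, 50, 32, 29, 52, 49]
t=20: [157, 176, 158, 196, 138, 175]
t=21: [94, 113, 95, 133, 75, 112]
t=22: [106, 125, 107, 104, 127, 124]
t=23: [182, 201, 183, 180, 203, 200]
t=24: [169, 188, 170, 167, 190, 187]
t=25: [130, 149, 131, 128, 151, 148]
t=26: [173, 112, 174, 171, 114, 111]
t=27: [142, 161, 143, 140, 163, 160]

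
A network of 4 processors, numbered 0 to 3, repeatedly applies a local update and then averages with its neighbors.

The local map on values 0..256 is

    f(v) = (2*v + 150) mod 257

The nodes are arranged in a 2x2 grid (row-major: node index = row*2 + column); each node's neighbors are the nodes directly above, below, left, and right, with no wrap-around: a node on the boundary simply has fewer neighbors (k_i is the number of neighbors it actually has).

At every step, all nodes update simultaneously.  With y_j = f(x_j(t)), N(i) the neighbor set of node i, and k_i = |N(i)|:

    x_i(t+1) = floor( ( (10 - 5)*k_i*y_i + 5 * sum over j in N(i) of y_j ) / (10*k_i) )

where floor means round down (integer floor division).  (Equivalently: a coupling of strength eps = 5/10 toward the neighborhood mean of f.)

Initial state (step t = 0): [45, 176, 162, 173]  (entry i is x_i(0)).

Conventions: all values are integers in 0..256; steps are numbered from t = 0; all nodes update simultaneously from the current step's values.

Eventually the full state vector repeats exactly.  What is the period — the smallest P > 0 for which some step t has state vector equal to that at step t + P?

Answer: 16
Key observation: The state at step 1, [235, 242, 228, 235], reappears at step 17 — and no state repeats earlier — so the cycle the system enters has period 16.

Derivation:
t=0: [45, 176, 162, 173]
t=1: [235, 242, 228, 235]
t=2: [106, 113, 99, 106]
t=3: [105, 112, 98, 105]
t=4: [103, 110, 96, 103]
t=5: [99, 106, 92, 99]
t=6: [91, 98, 84, 91]
t=7: [75, 82, 68, 75]
t=8: [43, 50, 36, 43]
t=9: [236, 243, 229, 236]
t=10: [108, 115, 101, 108]
t=11: [109, 116, 102, 109]
t=12: [111, 118, 104, 111]
t=13: [115, 122, 108, 115]
t=14: [123, 130, 116, 123]
t=15: [139, 146, 132, 139]
t=16: [171, 178, 164, 171]
t=17: [235, 242, 228, 235]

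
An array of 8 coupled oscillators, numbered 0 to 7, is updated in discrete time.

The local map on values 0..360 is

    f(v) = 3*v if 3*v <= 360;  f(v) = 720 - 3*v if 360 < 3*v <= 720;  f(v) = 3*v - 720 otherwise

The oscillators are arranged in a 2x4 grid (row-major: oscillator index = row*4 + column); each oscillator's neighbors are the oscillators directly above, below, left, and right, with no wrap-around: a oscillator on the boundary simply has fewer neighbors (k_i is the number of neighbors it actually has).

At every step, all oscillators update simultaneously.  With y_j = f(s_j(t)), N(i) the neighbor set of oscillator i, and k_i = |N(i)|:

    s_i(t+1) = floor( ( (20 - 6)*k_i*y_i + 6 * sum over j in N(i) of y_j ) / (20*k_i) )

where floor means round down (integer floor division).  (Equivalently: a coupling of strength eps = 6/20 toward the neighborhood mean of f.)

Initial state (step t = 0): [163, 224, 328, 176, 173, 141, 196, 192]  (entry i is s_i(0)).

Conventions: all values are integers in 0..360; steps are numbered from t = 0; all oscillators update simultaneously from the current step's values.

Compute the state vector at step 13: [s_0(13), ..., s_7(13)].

Answer: [137, 119, 181, 221, 235, 188, 155, 157]

Derivation:
t=0: [163, 224, 328, 176, 173, 141, 196, 192]
t=1: [199, 112, 222, 195, 219, 246, 162, 149]
t=2: [145, 254, 108, 143, 65, 75, 198, 246]
t=3: [235, 112, 272, 255, 213, 193, 144, 75]
t=4: [73, 260, 134, 79, 80, 169, 247, 207]
t=5: [198, 117, 254, 228, 232, 181, 77, 108]
t=6: [144, 280, 91, 80, 62, 184, 216, 266]
t=7: [247, 156, 234, 220, 198, 155, 102, 101]
t=8: [71, 205, 74, 90, 129, 246, 271, 267]
t=9: [214, 118, 202, 234, 267, 65, 97, 111]
t=10: [119, 286, 146, 79, 97, 209, 267, 279]
t=11: [314, 169, 243, 225, 271, 116, 105, 129]
t=12: [201, 207, 63, 82, 150, 305, 289, 287]
t=13: [137, 119, 181, 221, 235, 188, 155, 157]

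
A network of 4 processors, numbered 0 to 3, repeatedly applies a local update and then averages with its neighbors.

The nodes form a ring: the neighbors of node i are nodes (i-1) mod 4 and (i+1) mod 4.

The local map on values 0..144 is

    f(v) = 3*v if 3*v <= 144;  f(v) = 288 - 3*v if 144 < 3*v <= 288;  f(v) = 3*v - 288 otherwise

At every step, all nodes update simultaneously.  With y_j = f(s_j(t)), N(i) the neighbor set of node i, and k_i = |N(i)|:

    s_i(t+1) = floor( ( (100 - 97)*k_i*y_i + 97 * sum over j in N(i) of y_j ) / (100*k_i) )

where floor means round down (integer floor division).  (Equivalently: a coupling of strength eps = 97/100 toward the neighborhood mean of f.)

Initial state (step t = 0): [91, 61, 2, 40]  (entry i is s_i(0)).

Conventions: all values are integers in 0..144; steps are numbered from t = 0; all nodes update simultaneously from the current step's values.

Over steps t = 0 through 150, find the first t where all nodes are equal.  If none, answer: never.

Answer: 2
Key observation: Synchronization is absorbing here: once all nodes are equal they stay equal, and step 2 is the first all-equal step.

Derivation:
t=0: [91, 61, 2, 40]  (not all equal)
t=1: [109, 13, 109, 13]  (not all equal)
t=2: [39, 39, 39, 39]  (all equal)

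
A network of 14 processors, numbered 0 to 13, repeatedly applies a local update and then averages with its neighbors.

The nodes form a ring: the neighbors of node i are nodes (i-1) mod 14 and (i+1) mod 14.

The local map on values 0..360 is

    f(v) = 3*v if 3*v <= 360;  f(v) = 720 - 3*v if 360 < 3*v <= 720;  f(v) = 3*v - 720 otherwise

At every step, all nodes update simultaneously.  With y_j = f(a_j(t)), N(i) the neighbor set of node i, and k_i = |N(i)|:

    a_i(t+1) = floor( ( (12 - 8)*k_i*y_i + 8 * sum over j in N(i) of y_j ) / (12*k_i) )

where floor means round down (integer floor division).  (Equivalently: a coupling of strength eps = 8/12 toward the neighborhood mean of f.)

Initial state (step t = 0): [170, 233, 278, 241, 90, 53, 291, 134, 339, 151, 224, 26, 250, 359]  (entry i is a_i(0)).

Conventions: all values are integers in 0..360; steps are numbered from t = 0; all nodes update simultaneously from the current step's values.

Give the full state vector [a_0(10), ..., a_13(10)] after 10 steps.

Answer: [282, 286, 255, 184, 118, 136, 218, 259, 222, 159, 116, 129, 161, 226]

Derivation:
t=0: [170, 233, 278, 241, 90, 53, 291, 134, 339, 151, 224, 26, 250, 359]
t=1: [196, 115, 46, 129, 144, 194, 210, 256, 294, 204, 131, 52, 155, 199]
t=2: [200, 205, 272, 253, 253, 172, 92, 100, 106, 199, 197, 246, 178, 170]
t=3: [145, 107, 80, 58, 94, 173, 260, 298, 247, 190, 90, 111, 138, 172]
t=4: [270, 282, 245, 232, 219, 181, 145, 85, 115, 147, 251, 303, 281, 265]
t=5: [97, 77, 55, 34, 88, 175, 239, 295, 293, 219, 167, 115, 129, 96]
t=6: [270, 229, 166, 177, 187, 154, 121, 109, 129, 147, 209, 299, 322, 304]
t=7: [105, 115, 148, 190, 202, 258, 314, 339, 313, 235, 183, 172, 205, 176]
t=8: [284, 312, 257, 180, 106, 130, 191, 246, 177, 135, 130, 160, 167, 204]
t=9: [152, 133, 149, 183, 276, 265, 165, 118, 174, 278, 295, 263, 189, 153]
t=10: [282, 286, 255, 184, 118, 136, 218, 259, 222, 159, 116, 129, 161, 226]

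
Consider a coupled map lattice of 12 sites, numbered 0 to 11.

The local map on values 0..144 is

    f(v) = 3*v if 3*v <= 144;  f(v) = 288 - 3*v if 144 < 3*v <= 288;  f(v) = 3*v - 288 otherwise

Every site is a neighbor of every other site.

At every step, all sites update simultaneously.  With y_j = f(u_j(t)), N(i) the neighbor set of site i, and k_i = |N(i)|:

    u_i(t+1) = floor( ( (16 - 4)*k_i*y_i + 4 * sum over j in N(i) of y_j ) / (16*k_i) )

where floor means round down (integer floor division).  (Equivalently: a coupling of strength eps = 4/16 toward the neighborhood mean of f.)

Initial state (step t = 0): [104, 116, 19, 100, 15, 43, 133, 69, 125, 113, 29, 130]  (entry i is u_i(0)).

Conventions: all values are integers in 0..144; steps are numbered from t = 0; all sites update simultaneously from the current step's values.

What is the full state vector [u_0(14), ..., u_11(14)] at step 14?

Answer: [76, 57, 76, 33, 54, 57, 83, 76, 76, 33, 76, 83]

Derivation:
t=0: [104, 116, 19, 100, 15, 43, 133, 69, 125, 113, 29, 130]
t=1: [36, 62, 60, 27, 51, 113, 99, 78, 82, 56, 82, 93]
t=2: [98, 93, 98, 78, 117, 56, 26, 58, 50, 106, 50, 26]
t=3: [23, 25, 23, 58, 64, 106, 75, 101, 119, 40, 119, 75]
t=4: [69, 73, 69, 102, 89, 41, 65, 30, 69, 106, 69, 65]
t=5: [78, 69, 78, 32, 34, 109, 87, 85, 78, 41, 78, 87]
t=6: [56, 75, 56, 86, 91, 45, 36, 40, 56, 106, 56, 36]
t=7: [112, 70, 112, 46, 35, 122, 103, 112, 112, 46, 112, 103]
t=8: [53, 75, 53, 118, 94, 75, 33, 53, 53, 118, 53, 33]
t=9: [118, 70, 118, 73, 29, 70, 97, 118, 118, 73, 118, 97]
t=10: [64, 73, 64, 66, 79, 73, 18, 64, 64, 66, 64, 18]
t=11: [91, 71, 91, 87, 58, 71, 61, 91, 91, 87, 91, 61]
t=12: [24, 68, 24, 33, 96, 68, 90, 24, 24, 33, 24, 90]
t=13: [69, 78, 69, 89, 17, 78, 30, 69, 69, 89, 69, 30]
t=14: [76, 57, 76, 33, 54, 57, 83, 76, 76, 33, 76, 83]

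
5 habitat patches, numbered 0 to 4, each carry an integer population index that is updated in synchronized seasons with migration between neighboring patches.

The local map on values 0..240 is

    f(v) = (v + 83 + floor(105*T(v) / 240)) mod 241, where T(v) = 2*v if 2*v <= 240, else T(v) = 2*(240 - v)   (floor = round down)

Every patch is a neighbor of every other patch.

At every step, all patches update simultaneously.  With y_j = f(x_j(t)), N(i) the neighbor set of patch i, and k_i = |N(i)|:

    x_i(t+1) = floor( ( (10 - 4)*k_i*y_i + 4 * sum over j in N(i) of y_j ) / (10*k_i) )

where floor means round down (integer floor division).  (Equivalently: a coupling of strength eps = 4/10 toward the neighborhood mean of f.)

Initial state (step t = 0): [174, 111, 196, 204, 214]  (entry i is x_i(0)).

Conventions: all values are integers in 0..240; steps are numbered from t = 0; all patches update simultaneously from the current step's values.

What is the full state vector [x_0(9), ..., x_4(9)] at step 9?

Simulating step by step:
t=0: [174, 111, 196, 204, 214]
t=1: [71, 60, 73, 73, 74]
t=2: [215, 204, 216, 216, 217]
t=3: [78, 77, 78, 78, 78]
t=4: [228, 227, 228, 228, 228]
t=5: [80, 80, 80, 80, 80]
t=6: [233, 233, 233, 233, 233]
t=7: [81, 81, 81, 81, 81]
t=8: [234, 234, 234, 234, 234]
t=9: [81, 81, 81, 81, 81]

Answer: [81, 81, 81, 81, 81]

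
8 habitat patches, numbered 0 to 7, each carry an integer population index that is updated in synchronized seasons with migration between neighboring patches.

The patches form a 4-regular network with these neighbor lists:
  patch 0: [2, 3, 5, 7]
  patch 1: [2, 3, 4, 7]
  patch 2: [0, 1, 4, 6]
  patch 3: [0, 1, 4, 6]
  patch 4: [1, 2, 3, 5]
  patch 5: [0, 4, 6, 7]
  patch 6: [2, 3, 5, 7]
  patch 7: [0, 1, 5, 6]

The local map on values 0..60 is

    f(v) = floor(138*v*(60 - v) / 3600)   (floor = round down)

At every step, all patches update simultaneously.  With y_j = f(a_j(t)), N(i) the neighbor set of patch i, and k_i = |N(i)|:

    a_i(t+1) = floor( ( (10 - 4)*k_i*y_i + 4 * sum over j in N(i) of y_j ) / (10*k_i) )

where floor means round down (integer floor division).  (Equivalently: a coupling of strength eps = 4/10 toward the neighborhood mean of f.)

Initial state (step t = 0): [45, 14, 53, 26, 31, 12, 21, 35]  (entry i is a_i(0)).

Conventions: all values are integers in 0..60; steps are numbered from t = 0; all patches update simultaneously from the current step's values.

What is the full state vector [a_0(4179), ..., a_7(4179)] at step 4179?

Answer: [34, 34, 34, 34, 34, 34, 34, 34]
Key observation: The state at step 3, [34, 34, 34, 34, 34, 34, 34, 34], reappears at step 5: the system is in a cycle of period 2 from step 3 on.  Therefore the state at step 4179 equals the state at step 3 + ((4179 - 3) mod 2) = 3, which is [34, 34, 34, 34, 34, 34, 34, 34].

Derivation:
t=0: [45, 14, 53, 26, 31, 12, 21, 35]
t=1: [25, 25, 19, 31, 29, 25, 28, 30]
t=2: [32, 32, 30, 33, 33, 33, 33, 33]
t=3: [34, 34, 34, 34, 34, 34, 34, 34]
t=4: [33, 33, 33, 33, 33, 33, 33, 33]
t=5: [34, 34, 34, 34, 34, 34, 34, 34]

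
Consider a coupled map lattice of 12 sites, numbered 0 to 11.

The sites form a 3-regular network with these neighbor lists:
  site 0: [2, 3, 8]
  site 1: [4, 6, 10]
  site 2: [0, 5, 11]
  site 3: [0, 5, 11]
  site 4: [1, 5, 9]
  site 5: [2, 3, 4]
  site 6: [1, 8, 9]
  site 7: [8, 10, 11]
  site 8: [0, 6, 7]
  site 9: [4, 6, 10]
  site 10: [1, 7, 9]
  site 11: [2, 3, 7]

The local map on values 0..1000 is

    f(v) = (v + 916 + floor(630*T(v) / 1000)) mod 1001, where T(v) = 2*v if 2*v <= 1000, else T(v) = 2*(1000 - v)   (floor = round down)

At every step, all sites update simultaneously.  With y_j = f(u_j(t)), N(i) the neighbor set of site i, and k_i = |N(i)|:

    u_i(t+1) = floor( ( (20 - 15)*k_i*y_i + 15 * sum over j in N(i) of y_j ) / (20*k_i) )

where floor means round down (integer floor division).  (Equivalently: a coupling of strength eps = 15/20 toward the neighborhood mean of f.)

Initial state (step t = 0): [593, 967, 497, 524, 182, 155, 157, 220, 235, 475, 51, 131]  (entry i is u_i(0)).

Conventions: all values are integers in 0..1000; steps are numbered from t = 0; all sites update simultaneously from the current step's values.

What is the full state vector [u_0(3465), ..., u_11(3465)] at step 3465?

Answer: [932, 932, 932, 932, 932, 932, 932, 932, 932, 932, 932, 932]
Key observation: The state at step 12, [932, 932, 932, 932, 932, 932, 932, 932, 932, 932, 932, 932], reappears at step 13: the system is in a cycle of period 1 from step 12 on.  Therefore the state at step 3465 equals the state at step 12 + ((3465 - 12) mod 1) = 12, which is [932, 932, 932, 932, 932, 932, 932, 932, 932, 932, 932, 932].

Derivation:
t=0: [593, 967, 497, 524, 182, 155, 157, 220, 235, 475, 51, 131]
t=1: [134, 387, 133, 133, 625, 166, 656, 274, 286, 403, 588, 174]
t=2: [302, 206, 257, 257, 478, 182, 544, 356, 328, 215, 542, 318]
t=3: [560, 360, 512, 512, 525, 577, 367, 510, 501, 365, 383, 585]
t=4: [37, 572, 28, 28, 381, 35, 563, 221, 214, 575, 572, 35]
t=5: [838, 213, 992, 992, 455, 932, 118, 458, 459, 213, 122, 841]
t=6: [935, 427, 940, 940, 666, 927, 481, 762, 760, 427, 483, 935]
t=7: [942, 221, 931, 931, 673, 698, 684, 722, 721, 221, 685, 941]
t=8: [945, 851, 946, 946, 705, 964, 703, 975, 975, 851, 702, 945]
t=9: [927, 982, 927, 927, 955, 943, 954, 940, 940, 982, 954, 927]
t=10: [932, 924, 932, 932, 923, 930, 923, 929, 929, 924, 923, 932]
t=11: [932, 934, 932, 932, 934, 933, 934, 933, 933, 934, 934, 932]
t=12: [932, 932, 932, 932, 932, 932, 932, 932, 932, 932, 932, 932]
t=13: [932, 932, 932, 932, 932, 932, 932, 932, 932, 932, 932, 932]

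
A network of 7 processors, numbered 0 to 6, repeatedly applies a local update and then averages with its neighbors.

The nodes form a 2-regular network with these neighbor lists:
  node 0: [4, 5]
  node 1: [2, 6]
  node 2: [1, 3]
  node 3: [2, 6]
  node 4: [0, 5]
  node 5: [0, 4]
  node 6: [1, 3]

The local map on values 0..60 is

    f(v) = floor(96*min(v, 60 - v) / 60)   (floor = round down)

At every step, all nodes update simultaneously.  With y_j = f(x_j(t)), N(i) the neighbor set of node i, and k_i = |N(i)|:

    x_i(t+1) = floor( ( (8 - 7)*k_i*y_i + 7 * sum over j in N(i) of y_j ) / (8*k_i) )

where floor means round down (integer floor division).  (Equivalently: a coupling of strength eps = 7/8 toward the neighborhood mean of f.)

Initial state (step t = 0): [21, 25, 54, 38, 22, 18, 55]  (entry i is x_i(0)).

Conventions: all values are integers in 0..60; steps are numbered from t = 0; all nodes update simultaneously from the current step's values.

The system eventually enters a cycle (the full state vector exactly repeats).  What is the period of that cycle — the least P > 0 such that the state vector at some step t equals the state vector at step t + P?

Simulating step by step:
t=0: [21, 25, 54, 38, 22, 18, 55]
t=1: [31, 12, 33, 11, 31, 33, 33]
t=2: [44, 40, 21, 39, 44, 45, 21]
t=3: [24, 32, 32, 33, 24, 24, 32]
t=4: [38, 44, 43, 43, 38, 38, 43]
t=5: [35, 26, 26, 27, 35, 35, 26]
t=6: [40, 41, 41, 41, 40, 40, 41]
t=7: [32, 30, 30, 30, 32, 32, 30]
t=8: [44, 48, 48, 48, 44, 44, 48]
t=9: [25, 19, 19, 19, 25, 25, 19]
t=10: [40, 30, 30, 30, 40, 40, 30]
t=11: [32, 48, 48, 48, 32, 32, 48]
t=12: [44, 19, 19, 19, 44, 44, 19]
t=13: [25, 30, 30, 30, 25, 25, 30]
t=14: [40, 48, 48, 48, 40, 40, 48]
t=15: [32, 19, 19, 19, 32, 32, 19]
t=16: [44, 30, 30, 30, 44, 44, 30]
t=17: [25, 48, 48, 48, 25, 25, 48]
t=18: [40, 19, 19, 19, 40, 40, 19]
t=19: [32, 30, 30, 30, 32, 32, 30]

Answer: 12
Key observation: The state at step 7, [32, 30, 30, 30, 32, 32, 30], reappears at step 19 — and no state repeats earlier — so the cycle the system enters has period 12.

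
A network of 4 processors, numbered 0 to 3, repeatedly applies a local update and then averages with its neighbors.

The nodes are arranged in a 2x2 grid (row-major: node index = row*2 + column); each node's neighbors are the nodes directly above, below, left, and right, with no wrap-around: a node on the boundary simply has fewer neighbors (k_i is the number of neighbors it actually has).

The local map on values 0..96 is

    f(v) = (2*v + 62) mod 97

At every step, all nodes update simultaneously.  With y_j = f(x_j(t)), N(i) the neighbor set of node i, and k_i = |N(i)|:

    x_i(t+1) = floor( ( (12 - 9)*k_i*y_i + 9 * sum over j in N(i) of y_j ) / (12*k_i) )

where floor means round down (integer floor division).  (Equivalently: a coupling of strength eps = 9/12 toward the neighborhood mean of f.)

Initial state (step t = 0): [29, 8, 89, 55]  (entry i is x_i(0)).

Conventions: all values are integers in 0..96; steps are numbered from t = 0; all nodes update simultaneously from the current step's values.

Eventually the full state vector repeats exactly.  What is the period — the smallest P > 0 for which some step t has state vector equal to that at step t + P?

Simulating step by step:
t=0: [29, 8, 89, 55]
t=1: [52, 56, 48, 65]
t=2: [69, 80, 76, 75]
t=3: [19, 16, 14, 22]
t=4: [69, 28, 27, 71]
t=5: [16, 11, 10, 17]
t=6: [85, 92, 91, 86]
t=7: [47, 42, 41, 48]
t=8: [50, 57, 56, 51]
t=9: [74, 69, 68, 75]
t=10: [7, 14, 13, 8]
t=11: [85, 80, 79, 86]
t=12: [29, 36, 35, 30]
t=13: [32, 27, 26, 33]
t=14: [20, 27, 26, 21]
t=15: [14, 9, 8, 15]
t=16: [81, 88, 87, 82]
t=17: [39, 34, 33, 40]
t=18: [34, 41, 40, 35]
t=19: [42, 37, 36, 43]
t=20: [40, 47, 46, 41]
t=21: [54, 49, 48, 55]
t=22: [64, 71, 70, 65]
t=23: [30, 73, 72, 30]
t=24: [16, 22, 21, 16]
t=25: [29, 72, 72, 29]
t=26: [14, 20, 20, 14]
t=27: [26, 68, 68, 26]
t=28: [7, 13, 13, 7]
t=29: [85, 79, 79, 85]
t=30: [29, 35, 35, 29]
t=31: [32, 26, 26, 32]
t=32: [20, 26, 26, 20]
t=33: [14, 8, 8, 14]
t=34: [81, 87, 87, 81]
t=35: [39, 33, 33, 39]
t=36: [34, 40, 40, 34]
t=37: [42, 36, 36, 42]
t=38: [40, 46, 46, 40]
t=39: [54, 48, 48, 54]
t=40: [64, 70, 70, 64]
t=41: [29, 71, 71, 29]
t=42: [13, 19, 19, 13]
t=43: [24, 66, 66, 24]
t=44: [3, 9, 9, 3]
t=45: [77, 71, 71, 77]
t=46: [13, 19, 19, 13]

Answer: 4
Key observation: The state at step 42, [13, 19, 19, 13], reappears at step 46 — and no state repeats earlier — so the cycle the system enters has period 4.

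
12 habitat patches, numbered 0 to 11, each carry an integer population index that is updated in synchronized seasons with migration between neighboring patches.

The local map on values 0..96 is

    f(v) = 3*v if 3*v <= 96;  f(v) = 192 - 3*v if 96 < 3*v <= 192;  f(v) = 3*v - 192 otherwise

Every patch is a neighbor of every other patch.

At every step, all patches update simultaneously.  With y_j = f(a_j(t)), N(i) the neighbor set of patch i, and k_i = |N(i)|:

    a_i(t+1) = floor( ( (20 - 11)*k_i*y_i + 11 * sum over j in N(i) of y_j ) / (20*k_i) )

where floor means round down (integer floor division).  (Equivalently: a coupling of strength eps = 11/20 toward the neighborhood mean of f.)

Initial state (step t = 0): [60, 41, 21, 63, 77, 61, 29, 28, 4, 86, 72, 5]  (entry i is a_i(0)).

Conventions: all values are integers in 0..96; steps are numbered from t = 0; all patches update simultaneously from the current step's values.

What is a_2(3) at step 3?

Simulating step by step:
t=0: [60, 41, 21, 63, 77, 61, 29, 28, 4, 86, 72, 5]
t=1: [28, 51, 49, 25, 39, 27, 58, 57, 28, 50, 33, 30]
t=2: [70, 52, 55, 67, 67, 69, 44, 45, 70, 54, 74, 73]
t=3: [24, 31, 27, 20, 20, 22, 40, 39, 24, 28, 28, 27]

Answer: a_2(3) = 27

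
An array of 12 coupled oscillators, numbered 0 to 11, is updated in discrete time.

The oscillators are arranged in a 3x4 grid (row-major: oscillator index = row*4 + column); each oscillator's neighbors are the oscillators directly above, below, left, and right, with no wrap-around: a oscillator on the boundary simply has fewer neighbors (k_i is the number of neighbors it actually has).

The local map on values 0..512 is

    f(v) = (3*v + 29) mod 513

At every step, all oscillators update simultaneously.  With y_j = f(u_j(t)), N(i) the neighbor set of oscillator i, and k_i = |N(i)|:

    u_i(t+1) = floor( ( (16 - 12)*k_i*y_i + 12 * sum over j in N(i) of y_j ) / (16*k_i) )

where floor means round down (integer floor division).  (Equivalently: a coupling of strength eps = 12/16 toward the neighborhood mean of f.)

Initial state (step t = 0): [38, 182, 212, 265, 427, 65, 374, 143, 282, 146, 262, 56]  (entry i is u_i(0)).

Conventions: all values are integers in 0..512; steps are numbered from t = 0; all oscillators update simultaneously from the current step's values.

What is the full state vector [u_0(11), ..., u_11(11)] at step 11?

Simulating step by step:
t=0: [38, 182, 212, 265, 427, 65, 374, 143, 282, 146, 262, 56]
t=1: [165, 145, 162, 306, 253, 231, 244, 272, 372, 338, 272, 334]
t=2: [279, 171, 287, 233, 153, 240, 226, 254, 139, 169, 150, 250]
t=3: [282, 248, 203, 299, 380, 196, 305, 238, 303, 296, 240, 350]
t=4: [241, 212, 307, 236, 258, 258, 238, 281, 311, 292, 281, 188]
t=5: [225, 279, 260, 354, 317, 272, 328, 223, 368, 372, 265, 289]
t=6: [355, 293, 303, 196, 274, 352, 335, 283, 246, 217, 328, 281]
t=7: [291, 236, 233, 322, 179, 185, 254, 209, 252, 245, 258, 414]
t=8: [201, 224, 299, 254, 196, 168, 204, 287, 182, 221, 266, 223]
t=9: [139, 185, 251, 365, 76, 117, 242, 242, 121, 143, 201, 305]
t=10: [234, 291, 170, 216, 368, 287, 249, 253, 366, 337, 312, 243]
t=11: [240, 252, 210, 153, 200, 239, 277, 236, 70, 236, 243, 333]

Answer: [240, 252, 210, 153, 200, 239, 277, 236, 70, 236, 243, 333]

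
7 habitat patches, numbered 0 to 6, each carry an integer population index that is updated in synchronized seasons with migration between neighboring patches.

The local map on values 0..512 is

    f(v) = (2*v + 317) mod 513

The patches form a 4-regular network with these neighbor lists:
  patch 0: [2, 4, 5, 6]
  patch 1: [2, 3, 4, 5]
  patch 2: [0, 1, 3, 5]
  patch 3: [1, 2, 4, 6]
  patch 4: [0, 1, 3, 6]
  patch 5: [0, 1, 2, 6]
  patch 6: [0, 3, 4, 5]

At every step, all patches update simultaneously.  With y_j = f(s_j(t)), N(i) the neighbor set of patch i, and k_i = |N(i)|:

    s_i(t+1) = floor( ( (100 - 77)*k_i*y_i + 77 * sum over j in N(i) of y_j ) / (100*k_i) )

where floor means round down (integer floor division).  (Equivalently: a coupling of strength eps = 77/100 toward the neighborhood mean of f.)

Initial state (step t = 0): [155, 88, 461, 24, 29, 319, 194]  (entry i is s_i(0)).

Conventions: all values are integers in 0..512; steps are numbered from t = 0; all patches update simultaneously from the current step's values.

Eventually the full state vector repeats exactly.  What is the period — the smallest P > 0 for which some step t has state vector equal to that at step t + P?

Simulating step by step:
t=0: [155, 88, 461, 24, 29, 319, 194]
t=1: [261, 381, 321, 329, 310, 296, 293]
t=2: [393, 344, 340, 359, 334, 324, 399]
t=3: [305, 385, 309, 297, 236, 323, 214]
t=4: [360, 311, 351, 282, 276, 320, 349]
t=5: [350, 420, 356, 429, 333, 380, 342]
t=6: [310, 159, 161, 244, 352, 228, 338]
t=7: [362, 256, 240, 305, 370, 281, 396]
t=8: [150, 283, 279, 232, 166, 218, 178]
t=9: [196, 278, 272, 259, 204, 246, 180]
t=10: [241, 309, 306, 282, 249, 273, 235]
t=11: [324, 373, 370, 356, 329, 349, 314]
t=12: [378, 200, 198, 185, 284, 298, 372]
t=13: [204, 267, 204, 196, 174, 185, 199]
t=14: [191, 219, 225, 219, 217, 225, 187]
t=15: [220, 245, 236, 231, 217, 223, 218]
t=16: [249, 265, 266, 262, 255, 260, 247]
t=17: [314, 327, 325, 322, 315, 318, 312]
t=18: [437, 447, 446, 444, 439, 442, 436]
t=19: [170, 178, 177, 175, 172, 174, 169]
t=20: [148, 154, 153, 152, 149, 151, 147]
t=21: [103, 107, 107, 106, 103, 105, 102]
t=22: [11, 15, 15, 14, 12, 13, 11]
t=23: [341, 344, 344, 343, 342, 343, 341]
t=24: [488, 490, 490, 489, 488, 489, 487]
t=25: [267, 269, 269, 268, 267, 268, 267]
t=26: [339, 340, 340, 340, 339, 340, 338]
t=27: [482, 483, 483, 482, 482, 482, 482]
t=28: [255, 255, 255, 255, 255, 255, 255]
t=29: [314, 314, 314, 314, 314, 314, 314]
t=30: [432, 432, 432, 432, 432, 432, 432]
t=31: [155, 155, 155, 155, 155, 155, 155]
t=32: [114, 114, 114, 114, 114, 114, 114]
t=33: [32, 32, 32, 32, 32, 32, 32]
t=34: [381, 381, 381, 381, 381, 381, 381]
t=35: [53, 53, 53, 53, 53, 53, 53]
t=36: [423, 423, 423, 423, 423, 423, 423]
t=37: [137, 137, 137, 137, 137, 137, 137]
t=38: [78, 78, 78, 78, 78, 78, 78]
t=39: [473, 473, 473, 473, 473, 473, 473]
t=40: [237, 237, 237, 237, 237, 237, 237]
t=41: [278, 278, 278, 278, 278, 278, 278]
t=42: [360, 360, 360, 360, 360, 360, 360]
t=43: [11, 11, 11, 11, 11, 11, 11]
t=44: [339, 339, 339, 339, 339, 339, 339]
t=45: [482, 482, 482, 482, 482, 482, 482]
t=46: [255, 255, 255, 255, 255, 255, 255]

Answer: 18
Key observation: The state at step 28, [255, 255, 255, 255, 255, 255, 255], reappears at step 46 — and no state repeats earlier — so the cycle the system enters has period 18.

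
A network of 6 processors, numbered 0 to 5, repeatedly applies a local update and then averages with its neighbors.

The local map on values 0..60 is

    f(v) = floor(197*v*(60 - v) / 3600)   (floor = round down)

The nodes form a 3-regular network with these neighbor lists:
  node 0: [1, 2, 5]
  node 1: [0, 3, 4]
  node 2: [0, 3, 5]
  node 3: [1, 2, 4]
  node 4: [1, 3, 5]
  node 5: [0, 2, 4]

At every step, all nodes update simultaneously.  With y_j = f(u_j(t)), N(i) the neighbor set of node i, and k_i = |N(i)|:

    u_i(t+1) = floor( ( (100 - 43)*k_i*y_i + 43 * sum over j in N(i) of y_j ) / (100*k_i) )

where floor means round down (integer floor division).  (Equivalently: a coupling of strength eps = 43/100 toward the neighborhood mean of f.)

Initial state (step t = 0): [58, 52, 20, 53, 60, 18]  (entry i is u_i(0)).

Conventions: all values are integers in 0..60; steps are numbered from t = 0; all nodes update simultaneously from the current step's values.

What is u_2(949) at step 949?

Simulating step by step:
t=0: [58, 52, 20, 53, 60, 18]
t=1: [18, 16, 34, 20, 11, 30]
t=2: [42, 37, 46, 40, 35, 44]
t=3: [40, 44, 37, 42, 44, 39]
t=4: [42, 39, 44, 40, 39, 43]
t=5: [40, 43, 39, 42, 43, 40]
t=6: [42, 40, 43, 41, 40, 42]
t=7: [41, 42, 40, 42, 42, 41]
t=8: [42, 41, 42, 41, 41, 42]
t=9: [41, 41, 41, 41, 41, 41]
t=10: [42, 42, 42, 42, 42, 42]
t=11: [41, 41, 41, 41, 41, 41]

Answer: u_2(949) = 41
Key observation: The state at step 9, [41, 41, 41, 41, 41, 41], reappears at step 11: the system is in a cycle of period 2 from step 9 on.  Therefore the state at step 949 equals the state at step 9 + ((949 - 9) mod 2) = 9, which is [41, 41, 41, 41, 41, 41].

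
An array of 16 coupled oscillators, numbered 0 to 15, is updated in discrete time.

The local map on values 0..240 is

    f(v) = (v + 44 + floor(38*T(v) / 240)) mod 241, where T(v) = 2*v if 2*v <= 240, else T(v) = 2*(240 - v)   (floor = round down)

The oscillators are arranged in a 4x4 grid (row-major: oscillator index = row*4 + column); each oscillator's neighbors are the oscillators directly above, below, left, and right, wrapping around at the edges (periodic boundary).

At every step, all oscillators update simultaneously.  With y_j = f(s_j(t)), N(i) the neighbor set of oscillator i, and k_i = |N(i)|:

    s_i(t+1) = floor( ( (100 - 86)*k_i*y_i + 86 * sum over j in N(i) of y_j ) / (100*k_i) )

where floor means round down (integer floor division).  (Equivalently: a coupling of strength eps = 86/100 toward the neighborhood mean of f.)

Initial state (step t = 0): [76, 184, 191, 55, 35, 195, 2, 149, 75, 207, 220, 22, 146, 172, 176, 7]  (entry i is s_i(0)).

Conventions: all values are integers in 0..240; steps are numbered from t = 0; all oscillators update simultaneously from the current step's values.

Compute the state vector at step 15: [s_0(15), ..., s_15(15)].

Simulating step by step:
t=0: [76, 184, 191, 55, 35, 195, 2, 149, 75, 207, 220, 22, 146, 172, 176, 7]
t=1: [112, 86, 88, 108, 124, 36, 64, 100, 106, 93, 85, 105, 154, 137, 104, 146]
t=2: [192, 162, 162, 186, 166, 153, 142, 175, 192, 161, 162, 182, 204, 186, 185, 196]
t=3: [106, 133, 130, 106, 136, 227, 228, 132, 105, 133, 130, 105, 10, 104, 103, 8]
t=4: [167, 159, 159, 166, 160, 147, 146, 160, 167, 159, 159, 166, 136, 166, 164, 136]
t=5: [226, 228, 228, 226, 229, 225, 225, 228, 226, 228, 228, 226, 225, 226, 226, 225]
t=6: [33, 33, 33, 33, 33, 33, 33, 33, 33, 33, 33, 33, 32, 33, 33, 32]
t=7: [86, 87, 87, 86, 87, 87, 87, 87, 86, 87, 87, 86, 86, 86, 86, 86]
t=8: [157, 157, 157, 157, 157, 158, 158, 157, 157, 157, 157, 157, 157, 157, 157, 157]
t=9: [227, 227, 227, 227, 227, 227, 227, 227, 227, 227, 227, 227, 227, 227, 227, 227]
t=10: [34, 34, 34, 34, 34, 34, 34, 34, 34, 34, 34, 34, 34, 34, 34, 34]
t=11: [88, 88, 88, 88, 88, 88, 88, 88, 88, 88, 88, 88, 88, 88, 88, 88]
t=12: [159, 159, 159, 159, 159, 159, 159, 159, 159, 159, 159, 159, 159, 159, 159, 159]
t=13: [228, 228, 228, 228, 228, 228, 228, 228, 228, 228, 228, 228, 228, 228, 228, 228]
t=14: [34, 34, 34, 34, 34, 34, 34, 34, 34, 34, 34, 34, 34, 34, 34, 34]
t=15: [88, 88, 88, 88, 88, 88, 88, 88, 88, 88, 88, 88, 88, 88, 88, 88]

Answer: [88, 88, 88, 88, 88, 88, 88, 88, 88, 88, 88, 88, 88, 88, 88, 88]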